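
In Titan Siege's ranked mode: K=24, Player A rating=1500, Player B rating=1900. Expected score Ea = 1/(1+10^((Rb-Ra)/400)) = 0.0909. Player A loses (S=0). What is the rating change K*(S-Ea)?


Elo update: delta = K * (S - Ea), where S = 0 (loses)
S - Ea = 0 - 0.0909 = -0.0909
Rating change = 24 * -0.0909
= -2.18

-2.18 rating points


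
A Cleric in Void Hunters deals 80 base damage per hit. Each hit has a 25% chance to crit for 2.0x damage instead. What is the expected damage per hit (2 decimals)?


E[dmg] = base * (1 + crit_chance * (crit_mult - 1))
cc as decimal = 25/100 = 0.25
cm - 1 = 2.0 - 1 = 1.0
Bonus factor = 0.25 * 1.0 = 0.25
Total multiplier = 1 + 0.25 = 1.25
Expected damage = 80 * 1.25 = 100.00

100.00 damage


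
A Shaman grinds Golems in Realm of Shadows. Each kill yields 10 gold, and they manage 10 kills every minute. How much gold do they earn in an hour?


Gold per minute = 10 * 10 = 100
Gold per hour = 100 * 60 = 6000

6000 gold/hour


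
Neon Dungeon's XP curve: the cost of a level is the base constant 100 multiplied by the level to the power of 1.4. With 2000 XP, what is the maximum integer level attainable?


XP = 100 * level^1.4, so level = (XP / 100)^(1/1.4)
= (2000 / 100)^(1/1.4)
= 20.0^0.7143
= 8.4978
Floor: level = 8

level 8


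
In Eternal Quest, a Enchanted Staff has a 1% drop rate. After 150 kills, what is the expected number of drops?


Expected drops = kills * (drop_rate / 100)
= 150 * (1 / 100)
= 150 * 0.01
= 1.5

1.5 drops


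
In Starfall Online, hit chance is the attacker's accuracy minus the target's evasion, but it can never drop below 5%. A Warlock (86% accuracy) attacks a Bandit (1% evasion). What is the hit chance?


accuracy - evasion = 86 - 1 = 85
Apply floor: max(85, 5) = 85
Hit chance = 85%

85%


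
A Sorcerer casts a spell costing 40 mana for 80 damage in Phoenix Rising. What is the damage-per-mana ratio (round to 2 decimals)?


Efficiency = damage / mana
= 80 / 40
= 2.00

2.00 dmg/mana


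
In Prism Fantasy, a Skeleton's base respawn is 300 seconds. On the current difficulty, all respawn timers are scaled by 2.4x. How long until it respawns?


Respawn time = base * multiplier
= 300 * 2.4
= 720.0 seconds

720.0 seconds


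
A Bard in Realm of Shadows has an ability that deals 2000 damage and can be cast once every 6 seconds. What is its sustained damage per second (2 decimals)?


DPS = damage / cooldown
= 2000 / 6
= 333.33

333.33 DPS


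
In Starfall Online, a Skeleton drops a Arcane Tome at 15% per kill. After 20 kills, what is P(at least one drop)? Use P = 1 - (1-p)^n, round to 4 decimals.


P(at least one) = 1 - P(none) = 1 - (1-p)^n
p = 15/100 = 0.15
1 - p = 0.85
(1 - p)^20 = 0.85^20 = 0.038760
P(at least one) = 1 - 0.038760 = 0.9612

0.9612


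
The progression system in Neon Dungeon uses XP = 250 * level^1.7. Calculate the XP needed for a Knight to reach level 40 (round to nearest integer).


XP = 250 * level^1.7
Substitute level = 40:
XP = 250 * 40^1.7
= 250 * 529.0564
= 132264

132264 XP


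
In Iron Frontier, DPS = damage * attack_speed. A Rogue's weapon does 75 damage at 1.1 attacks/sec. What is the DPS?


DPS = damage * attack_speed
= 75 * 1.1
= 82.5

82.5 DPS


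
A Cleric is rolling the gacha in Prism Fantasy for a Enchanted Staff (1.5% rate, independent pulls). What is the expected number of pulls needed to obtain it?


Expected pulls for a geometric distribution = 1/p = 100 / rate%
= 100 / 1.5
= 66.67

66.67 pulls


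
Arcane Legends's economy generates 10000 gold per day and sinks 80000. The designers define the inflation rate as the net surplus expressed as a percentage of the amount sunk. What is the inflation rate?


Net gold = 10000 - 80000 = -70000
Inflation rate = net / sunk * 100 = -70000 / 80000 * 100
= -0.875 * 100
= -87.50%

-87.50%


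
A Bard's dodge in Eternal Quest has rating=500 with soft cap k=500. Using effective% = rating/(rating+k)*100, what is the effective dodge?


effective% = rating / (rating + k) * 100
= 500 / (500 + 500) * 100
= 500 / 1000 * 100
= 0.5 * 100
= 50.00%

50.00%


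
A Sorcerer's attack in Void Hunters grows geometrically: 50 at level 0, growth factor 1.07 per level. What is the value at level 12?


value = base * growth^level
= 50 * 1.07^12
= 50 * 2.252192
= 112.61

112.61 attack


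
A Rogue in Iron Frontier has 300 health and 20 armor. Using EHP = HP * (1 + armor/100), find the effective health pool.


EHP = 300 * (1 + 20/100)
= 300 * (1 + 0.2)
= 300 * 1.2
= 360.0

360.0 EHP


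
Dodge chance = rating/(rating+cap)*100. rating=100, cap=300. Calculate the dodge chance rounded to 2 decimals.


dodge% = 100 / (100 + 300) * 100
= 100 / 400 * 100
= 0.25 * 100
= 25.00%

25.00%


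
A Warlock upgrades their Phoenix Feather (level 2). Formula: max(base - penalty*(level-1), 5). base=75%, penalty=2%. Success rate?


raw_rate = 75 - 2 * (2 - 1)
= 75 - 2 * 1
= 75 - 2
= 73
Apply floor: max(73, 5) = 73%

73%


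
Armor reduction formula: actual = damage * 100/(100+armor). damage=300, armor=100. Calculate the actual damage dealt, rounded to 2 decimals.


actual = 300 * 100 / (100 + 100)
= 300 * 100 / 200
= 30000 / 200
= 150.00

150.00 damage


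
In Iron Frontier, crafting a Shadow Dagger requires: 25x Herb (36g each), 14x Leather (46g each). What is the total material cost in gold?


Cost breakdown:
  Herb: 25 * 36 = 900
  Leather: 14 * 46 = 644
Total = 900 + 644 = 1544

1544 gold


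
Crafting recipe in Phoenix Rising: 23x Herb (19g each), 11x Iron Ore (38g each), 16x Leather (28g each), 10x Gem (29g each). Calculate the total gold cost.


Cost breakdown:
  Herb: 23 * 19 = 437
  Iron Ore: 11 * 38 = 418
  Leather: 16 * 28 = 448
  Gem: 10 * 29 = 290
Total = 437 + 418 + 448 + 290 = 1593

1593 gold


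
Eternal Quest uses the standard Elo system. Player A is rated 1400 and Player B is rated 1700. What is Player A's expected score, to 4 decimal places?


Elo expected score: Ea = 1/(1 + 10^((Rb-Ra)/400))
Rb - Ra = 1700 - 1400 = 300
(Rb-Ra)/400 = 300/400 = 0.75
10^0.75 = 5.623413
Ea = 1/(1 + 5.623413) = 1/6.623413 = 0.1510

0.1510


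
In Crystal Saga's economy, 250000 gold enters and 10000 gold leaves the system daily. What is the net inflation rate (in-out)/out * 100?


Net gold = 250000 - 10000 = 240000
Inflation rate = net / sunk * 100 = 240000 / 10000 * 100
= 24.0 * 100
= 2400.00%

2400.00%


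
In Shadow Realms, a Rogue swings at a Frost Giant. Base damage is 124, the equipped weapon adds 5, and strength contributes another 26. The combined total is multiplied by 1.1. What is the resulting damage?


Sum base + weapon + str = 124 + 5 + 26 = 155
Multiply by 1.1:
155 * 1.1 = 170.5

170.5 damage


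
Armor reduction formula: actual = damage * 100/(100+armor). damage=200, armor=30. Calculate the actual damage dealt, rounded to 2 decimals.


actual = 200 * 100 / (100 + 30)
= 200 * 100 / 130
= 20000 / 130
= 153.85

153.85 damage


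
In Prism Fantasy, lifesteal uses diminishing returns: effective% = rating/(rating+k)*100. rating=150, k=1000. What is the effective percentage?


effective% = rating / (rating + k) * 100
= 150 / (150 + 1000) * 100
= 150 / 1150 * 100
= 0.130435 * 100
= 13.04%

13.04%


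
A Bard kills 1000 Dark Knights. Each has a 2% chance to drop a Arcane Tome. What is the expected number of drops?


Expected drops = kills * (drop_rate / 100)
= 1000 * (2 / 100)
= 1000 * 0.02
= 20.0

20.0 drops


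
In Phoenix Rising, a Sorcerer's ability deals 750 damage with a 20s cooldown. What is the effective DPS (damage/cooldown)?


DPS = damage / cooldown
= 750 / 20
= 37.50

37.50 DPS


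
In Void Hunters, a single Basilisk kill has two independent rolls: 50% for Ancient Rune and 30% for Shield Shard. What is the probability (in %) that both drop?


For independent events, P(both) = P(A) * P(B)
= 50% * 30%
= 1500 / 100 %
= 15.0%

15.0%


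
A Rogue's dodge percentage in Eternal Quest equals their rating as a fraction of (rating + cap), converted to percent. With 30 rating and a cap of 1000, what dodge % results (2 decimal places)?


dodge% = 30 / (30 + 1000) * 100
= 30 / 1030 * 100
= 0.029126 * 100
= 2.91%

2.91%


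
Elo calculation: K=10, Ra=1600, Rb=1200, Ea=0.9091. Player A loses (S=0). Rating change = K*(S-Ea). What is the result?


Elo update: delta = K * (S - Ea), where S = 0 (loses)
S - Ea = 0 - 0.9091 = -0.9091
Rating change = 10 * -0.9091
= -9.09

-9.09 rating points


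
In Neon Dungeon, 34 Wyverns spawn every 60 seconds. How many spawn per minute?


Spawns per minute = count * (60 / interval)
= 34 * (60 / 60)
= 34 * 1.0
= 34.0

34.0 per minute


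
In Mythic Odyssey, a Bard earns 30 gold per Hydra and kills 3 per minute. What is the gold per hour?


Gold per minute = 30 * 3 = 90
Gold per hour = 90 * 60 = 5400

5400 gold/hour


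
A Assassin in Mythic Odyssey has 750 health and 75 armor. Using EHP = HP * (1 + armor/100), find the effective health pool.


EHP = 750 * (1 + 75/100)
= 750 * (1 + 0.75)
= 750 * 1.75
= 1312.5

1312.5 EHP


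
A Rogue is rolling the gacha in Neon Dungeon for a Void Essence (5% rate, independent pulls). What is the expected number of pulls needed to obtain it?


Expected pulls for a geometric distribution = 1/p = 100 / rate%
= 100 / 5
= 20.0

20.0 pulls


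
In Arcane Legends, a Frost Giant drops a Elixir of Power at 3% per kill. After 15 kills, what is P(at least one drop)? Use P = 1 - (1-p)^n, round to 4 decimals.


P(at least one) = 1 - P(none) = 1 - (1-p)^n
p = 3/100 = 0.03
1 - p = 0.97
(1 - p)^15 = 0.97^15 = 0.633251
P(at least one) = 1 - 0.633251 = 0.3667

0.3667


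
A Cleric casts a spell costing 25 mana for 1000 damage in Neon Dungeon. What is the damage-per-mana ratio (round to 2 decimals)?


Efficiency = damage / mana
= 1000 / 25
= 40.00

40.00 dmg/mana


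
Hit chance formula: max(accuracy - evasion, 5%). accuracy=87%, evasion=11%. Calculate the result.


accuracy - evasion = 87 - 11 = 76
Apply floor: max(76, 5) = 76
Hit chance = 76%

76%


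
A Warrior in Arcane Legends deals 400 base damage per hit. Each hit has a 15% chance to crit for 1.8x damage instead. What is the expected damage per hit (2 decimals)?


E[dmg] = base * (1 + crit_chance * (crit_mult - 1))
cc as decimal = 15/100 = 0.15
cm - 1 = 1.8 - 1 = 0.8
Bonus factor = 0.15 * 0.8 = 0.12
Total multiplier = 1 + 0.12 = 1.12
Expected damage = 400 * 1.12 = 448.00

448.00 damage


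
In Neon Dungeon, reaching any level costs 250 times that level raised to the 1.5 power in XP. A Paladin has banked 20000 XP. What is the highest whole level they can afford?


XP = 250 * level^1.5, so level = (XP / 250)^(1/1.5)
= (20000 / 250)^(1/1.5)
= 80.0^0.6667
= 18.5664
Floor: level = 18

level 18


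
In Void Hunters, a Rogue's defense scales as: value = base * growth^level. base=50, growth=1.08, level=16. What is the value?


value = base * growth^level
= 50 * 1.08^16
= 50 * 3.425943
= 171.30

171.30 defense


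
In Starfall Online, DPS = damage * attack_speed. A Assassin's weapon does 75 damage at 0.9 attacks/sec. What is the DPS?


DPS = damage * attack_speed
= 75 * 0.9
= 67.5

67.5 DPS


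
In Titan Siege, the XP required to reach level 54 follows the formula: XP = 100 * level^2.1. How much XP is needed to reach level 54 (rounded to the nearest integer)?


XP = 100 * level^2.1
Substitute level = 54:
XP = 100 * 54^2.1
= 100 * 4345.3713
= 434537

434537 XP


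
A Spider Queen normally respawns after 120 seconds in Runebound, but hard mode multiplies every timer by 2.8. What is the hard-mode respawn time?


Respawn time = base * multiplier
= 120 * 2.8
= 336.0 seconds

336.0 seconds


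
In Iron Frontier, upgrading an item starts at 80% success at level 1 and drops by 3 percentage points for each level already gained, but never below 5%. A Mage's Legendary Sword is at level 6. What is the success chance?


raw_rate = 80 - 3 * (6 - 1)
= 80 - 3 * 5
= 80 - 15
= 65
Apply floor: max(65, 5) = 65%

65%


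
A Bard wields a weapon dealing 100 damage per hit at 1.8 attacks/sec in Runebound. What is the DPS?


DPS = damage * attack_speed
= 100 * 1.8
= 180.0

180.0 DPS


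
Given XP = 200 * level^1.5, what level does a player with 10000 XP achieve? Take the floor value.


XP = 200 * level^1.5, so level = (XP / 200)^(1/1.5)
= (10000 / 200)^(1/1.5)
= 50.0^0.6667
= 13.5721
Floor: level = 13

level 13


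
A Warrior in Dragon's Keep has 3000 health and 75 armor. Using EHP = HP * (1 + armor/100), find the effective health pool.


EHP = 3000 * (1 + 75/100)
= 3000 * (1 + 0.75)
= 3000 * 1.75
= 5250.0

5250.0 EHP


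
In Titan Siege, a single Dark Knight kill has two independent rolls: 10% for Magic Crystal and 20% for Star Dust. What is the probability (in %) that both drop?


For independent events, P(both) = P(A) * P(B)
= 10% * 20%
= 200 / 100 %
= 2.0%

2.0%


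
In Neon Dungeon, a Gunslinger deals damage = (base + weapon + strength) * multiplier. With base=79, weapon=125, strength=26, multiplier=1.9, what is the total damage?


Sum base + weapon + str = 79 + 125 + 26 = 230
Multiply by 1.9:
230 * 1.9 = 437.0

437.0 damage


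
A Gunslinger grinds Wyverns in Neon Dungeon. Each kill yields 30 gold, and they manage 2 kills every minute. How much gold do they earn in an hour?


Gold per minute = 30 * 2 = 60
Gold per hour = 60 * 60 = 3600

3600 gold/hour


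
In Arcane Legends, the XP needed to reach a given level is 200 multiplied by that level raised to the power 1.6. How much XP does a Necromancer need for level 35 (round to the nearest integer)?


XP = 200 * level^1.6
Substitute level = 35:
XP = 200 * 35^1.6
= 200 * 295.4669
= 59093

59093 XP


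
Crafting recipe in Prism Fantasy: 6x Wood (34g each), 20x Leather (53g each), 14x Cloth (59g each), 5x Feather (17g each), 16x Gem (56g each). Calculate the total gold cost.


Cost breakdown:
  Wood: 6 * 34 = 204
  Leather: 20 * 53 = 1060
  Cloth: 14 * 59 = 826
  Feather: 5 * 17 = 85
  Gem: 16 * 56 = 896
Total = 204 + 1060 + 826 + 85 + 896 = 3071

3071 gold


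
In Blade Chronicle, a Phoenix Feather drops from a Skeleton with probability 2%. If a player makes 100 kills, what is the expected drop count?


Expected drops = kills * (drop_rate / 100)
= 100 * (2 / 100)
= 100 * 0.02
= 2.0

2.0 drops


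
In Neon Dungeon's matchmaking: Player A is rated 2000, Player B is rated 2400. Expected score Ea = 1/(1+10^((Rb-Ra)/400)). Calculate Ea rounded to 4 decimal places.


Elo expected score: Ea = 1/(1 + 10^((Rb-Ra)/400))
Rb - Ra = 2400 - 2000 = 400
(Rb-Ra)/400 = 400/400 = 1.0
10^1.0 = 10.0
Ea = 1/(1 + 10.0) = 1/11.0 = 0.0909

0.0909


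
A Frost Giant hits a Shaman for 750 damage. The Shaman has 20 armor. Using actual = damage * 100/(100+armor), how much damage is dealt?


actual = 750 * 100 / (100 + 20)
= 750 * 100 / 120
= 75000 / 120
= 625.00

625.00 damage


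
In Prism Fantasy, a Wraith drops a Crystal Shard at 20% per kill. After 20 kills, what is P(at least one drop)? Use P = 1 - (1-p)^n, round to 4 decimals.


P(at least one) = 1 - P(none) = 1 - (1-p)^n
p = 20/100 = 0.2
1 - p = 0.8
(1 - p)^20 = 0.8^20 = 0.011529
P(at least one) = 1 - 0.011529 = 0.9885

0.9885


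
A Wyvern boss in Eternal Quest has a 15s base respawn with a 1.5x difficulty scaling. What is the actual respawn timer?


Respawn time = base * multiplier
= 15 * 1.5
= 22.5 seconds

22.5 seconds


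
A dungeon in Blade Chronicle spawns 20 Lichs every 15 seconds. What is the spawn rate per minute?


Spawns per minute = count * (60 / interval)
= 20 * (60 / 15)
= 20 * 4.0
= 80.0

80.0 per minute


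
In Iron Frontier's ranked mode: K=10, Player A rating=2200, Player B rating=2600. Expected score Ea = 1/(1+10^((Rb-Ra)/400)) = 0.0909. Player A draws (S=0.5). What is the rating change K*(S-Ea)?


Elo update: delta = K * (S - Ea), where S = 0.5 (draws)
S - Ea = 0.5 - 0.0909 = 0.4091
Rating change = 10 * 0.4091
= 4.09

4.09 rating points


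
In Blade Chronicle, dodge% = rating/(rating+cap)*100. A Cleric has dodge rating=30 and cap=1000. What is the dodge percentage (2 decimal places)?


dodge% = 30 / (30 + 1000) * 100
= 30 / 1030 * 100
= 0.029126 * 100
= 2.91%

2.91%


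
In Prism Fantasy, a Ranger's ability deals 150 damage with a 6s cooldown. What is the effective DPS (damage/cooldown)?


DPS = damage / cooldown
= 150 / 6
= 25.00

25.00 DPS


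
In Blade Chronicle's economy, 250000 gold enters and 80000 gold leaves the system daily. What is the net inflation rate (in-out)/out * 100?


Net gold = 250000 - 80000 = 170000
Inflation rate = net / sunk * 100 = 170000 / 80000 * 100
= 2.125 * 100
= 212.50%

212.50%


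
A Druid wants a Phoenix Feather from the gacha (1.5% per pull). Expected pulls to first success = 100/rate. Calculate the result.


Expected pulls for a geometric distribution = 1/p = 100 / rate%
= 100 / 1.5
= 66.67

66.67 pulls


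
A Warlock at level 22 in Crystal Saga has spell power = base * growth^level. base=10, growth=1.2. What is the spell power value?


value = base * growth^level
= 10 * 1.2^22
= 10 * 55.206144
= 552.06

552.06 spell power


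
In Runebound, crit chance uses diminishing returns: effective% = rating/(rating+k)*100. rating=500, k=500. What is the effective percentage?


effective% = rating / (rating + k) * 100
= 500 / (500 + 500) * 100
= 500 / 1000 * 100
= 0.5 * 100
= 50.00%

50.00%


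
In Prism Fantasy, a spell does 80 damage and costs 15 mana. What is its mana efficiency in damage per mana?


Efficiency = damage / mana
= 80 / 15
= 5.33

5.33 dmg/mana


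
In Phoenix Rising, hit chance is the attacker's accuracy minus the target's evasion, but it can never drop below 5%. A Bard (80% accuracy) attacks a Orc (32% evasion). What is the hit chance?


accuracy - evasion = 80 - 32 = 48
Apply floor: max(48, 5) = 48
Hit chance = 48%

48%


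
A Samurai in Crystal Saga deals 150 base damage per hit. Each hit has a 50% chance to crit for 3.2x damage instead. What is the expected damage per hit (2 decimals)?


E[dmg] = base * (1 + crit_chance * (crit_mult - 1))
cc as decimal = 50/100 = 0.5
cm - 1 = 3.2 - 1 = 2.2
Bonus factor = 0.5 * 2.2 = 1.1
Total multiplier = 1 + 1.1 = 2.1
Expected damage = 150 * 2.1 = 315.00

315.00 damage


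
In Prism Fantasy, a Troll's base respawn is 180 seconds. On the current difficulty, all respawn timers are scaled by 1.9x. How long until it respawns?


Respawn time = base * multiplier
= 180 * 1.9
= 342.0 seconds

342.0 seconds


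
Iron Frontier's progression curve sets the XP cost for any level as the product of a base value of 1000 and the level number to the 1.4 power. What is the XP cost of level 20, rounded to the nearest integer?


XP = 1000 * level^1.4
Substitute level = 20:
XP = 1000 * 20^1.4
= 1000 * 66.2891
= 66289

66289 XP


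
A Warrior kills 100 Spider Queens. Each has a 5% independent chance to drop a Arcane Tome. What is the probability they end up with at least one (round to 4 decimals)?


P(at least one) = 1 - P(none) = 1 - (1-p)^n
p = 5/100 = 0.05
1 - p = 0.95
(1 - p)^100 = 0.95^100 = 0.005921
P(at least one) = 1 - 0.005921 = 0.9941

0.9941


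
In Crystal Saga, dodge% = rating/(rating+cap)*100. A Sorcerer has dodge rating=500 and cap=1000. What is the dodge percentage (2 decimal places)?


dodge% = 500 / (500 + 1000) * 100
= 500 / 1500 * 100
= 0.333333 * 100
= 33.33%

33.33%


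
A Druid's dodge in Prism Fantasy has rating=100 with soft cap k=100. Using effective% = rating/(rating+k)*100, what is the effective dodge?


effective% = rating / (rating + k) * 100
= 100 / (100 + 100) * 100
= 100 / 200 * 100
= 0.5 * 100
= 50.00%

50.00%


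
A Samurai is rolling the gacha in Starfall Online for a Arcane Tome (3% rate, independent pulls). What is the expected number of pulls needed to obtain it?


Expected pulls for a geometric distribution = 1/p = 100 / rate%
= 100 / 3
= 33.33

33.33 pulls


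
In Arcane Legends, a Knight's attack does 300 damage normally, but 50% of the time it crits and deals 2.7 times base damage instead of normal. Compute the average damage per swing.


E[dmg] = base * (1 + crit_chance * (crit_mult - 1))
cc as decimal = 50/100 = 0.5
cm - 1 = 2.7 - 1 = 1.7
Bonus factor = 0.5 * 1.7 = 0.85
Total multiplier = 1 + 0.85 = 1.85
Expected damage = 300 * 1.85 = 555.00

555.00 damage


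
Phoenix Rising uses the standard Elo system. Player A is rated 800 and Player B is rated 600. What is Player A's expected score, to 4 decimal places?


Elo expected score: Ea = 1/(1 + 10^((Rb-Ra)/400))
Rb - Ra = 600 - 800 = -200
(Rb-Ra)/400 = -200/400 = -0.5
10^-0.5 = 0.316228
Ea = 1/(1 + 0.316228) = 1/1.316228 = 0.7597

0.7597


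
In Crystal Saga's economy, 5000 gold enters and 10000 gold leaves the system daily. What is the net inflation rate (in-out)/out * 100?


Net gold = 5000 - 10000 = -5000
Inflation rate = net / sunk * 100 = -5000 / 10000 * 100
= -0.5 * 100
= -50.00%

-50.00%


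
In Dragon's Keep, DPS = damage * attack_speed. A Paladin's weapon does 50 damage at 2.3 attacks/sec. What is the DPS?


DPS = damage * attack_speed
= 50 * 2.3
= 115.0

115.0 DPS


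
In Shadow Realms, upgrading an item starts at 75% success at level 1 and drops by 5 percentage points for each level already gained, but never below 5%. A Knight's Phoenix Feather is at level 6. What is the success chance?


raw_rate = 75 - 5 * (6 - 1)
= 75 - 5 * 5
= 75 - 25
= 50
Apply floor: max(50, 5) = 50%

50%


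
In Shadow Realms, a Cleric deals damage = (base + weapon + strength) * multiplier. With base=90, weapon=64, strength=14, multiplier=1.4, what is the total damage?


Sum base + weapon + str = 90 + 64 + 14 = 168
Multiply by 1.4:
168 * 1.4 = 235.2

235.2 damage


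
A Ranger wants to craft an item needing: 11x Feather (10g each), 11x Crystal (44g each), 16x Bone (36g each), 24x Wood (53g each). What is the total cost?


Cost breakdown:
  Feather: 11 * 10 = 110
  Crystal: 11 * 44 = 484
  Bone: 16 * 36 = 576
  Wood: 24 * 53 = 1272
Total = 110 + 484 + 576 + 1272 = 2442

2442 gold


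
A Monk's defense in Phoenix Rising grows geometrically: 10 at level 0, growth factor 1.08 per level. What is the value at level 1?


value = base * growth^level
= 10 * 1.08^1
= 10 * 1.08
= 10.80

10.80 defense


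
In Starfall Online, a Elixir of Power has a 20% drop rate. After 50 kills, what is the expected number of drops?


Expected drops = kills * (drop_rate / 100)
= 50 * (20 / 100)
= 50 * 0.2
= 10.0

10.0 drops


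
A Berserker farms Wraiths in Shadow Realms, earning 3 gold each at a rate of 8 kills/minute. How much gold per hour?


Gold per minute = 3 * 8 = 24
Gold per hour = 24 * 60 = 1440

1440 gold/hour


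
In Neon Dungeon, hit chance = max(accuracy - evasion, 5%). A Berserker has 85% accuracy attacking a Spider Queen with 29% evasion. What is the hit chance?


accuracy - evasion = 85 - 29 = 56
Apply floor: max(56, 5) = 56
Hit chance = 56%

56%


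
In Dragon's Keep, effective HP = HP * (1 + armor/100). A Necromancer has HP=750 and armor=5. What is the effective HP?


EHP = 750 * (1 + 5/100)
= 750 * (1 + 0.05)
= 750 * 1.05
= 787.5

787.5 EHP


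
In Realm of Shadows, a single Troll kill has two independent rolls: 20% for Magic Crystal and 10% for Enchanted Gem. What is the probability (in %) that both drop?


For independent events, P(both) = P(A) * P(B)
= 20% * 10%
= 200 / 100 %
= 2.0%

2.0%


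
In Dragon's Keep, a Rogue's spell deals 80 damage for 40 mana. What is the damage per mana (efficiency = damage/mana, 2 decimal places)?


Efficiency = damage / mana
= 80 / 40
= 2.00

2.00 dmg/mana


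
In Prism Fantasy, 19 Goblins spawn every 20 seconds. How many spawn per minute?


Spawns per minute = count * (60 / interval)
= 19 * (60 / 20)
= 19 * 3.0
= 57.0

57.0 per minute


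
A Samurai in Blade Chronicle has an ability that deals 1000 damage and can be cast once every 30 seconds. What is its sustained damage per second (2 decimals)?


DPS = damage / cooldown
= 1000 / 30
= 33.33

33.33 DPS


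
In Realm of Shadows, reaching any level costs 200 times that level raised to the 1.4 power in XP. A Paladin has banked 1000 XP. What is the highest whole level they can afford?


XP = 200 * level^1.4, so level = (XP / 200)^(1/1.4)
= (1000 / 200)^(1/1.4)
= 5.0^0.7143
= 3.1569
Floor: level = 3

level 3


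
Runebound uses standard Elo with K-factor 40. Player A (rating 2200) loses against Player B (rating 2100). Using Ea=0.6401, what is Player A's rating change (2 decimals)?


Elo update: delta = K * (S - Ea), where S = 0 (loses)
S - Ea = 0 - 0.6401 = -0.6401
Rating change = 40 * -0.6401
= -25.60

-25.60 rating points


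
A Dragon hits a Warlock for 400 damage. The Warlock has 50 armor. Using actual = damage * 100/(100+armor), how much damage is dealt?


actual = 400 * 100 / (100 + 50)
= 400 * 100 / 150
= 40000 / 150
= 266.67

266.67 damage


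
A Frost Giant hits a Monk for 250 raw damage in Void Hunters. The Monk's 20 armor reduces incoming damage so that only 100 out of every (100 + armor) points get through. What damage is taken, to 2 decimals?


actual = 250 * 100 / (100 + 20)
= 250 * 100 / 120
= 25000 / 120
= 208.33

208.33 damage


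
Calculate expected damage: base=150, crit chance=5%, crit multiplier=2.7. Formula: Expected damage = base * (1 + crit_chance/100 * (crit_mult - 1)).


E[dmg] = base * (1 + crit_chance * (crit_mult - 1))
cc as decimal = 5/100 = 0.05
cm - 1 = 2.7 - 1 = 1.7
Bonus factor = 0.05 * 1.7 = 0.085
Total multiplier = 1 + 0.085 = 1.085
Expected damage = 150 * 1.085 = 162.75

162.75 damage


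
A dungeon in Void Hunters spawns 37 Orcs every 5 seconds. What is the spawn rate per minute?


Spawns per minute = count * (60 / interval)
= 37 * (60 / 5)
= 37 * 12.0
= 444.0

444.0 per minute


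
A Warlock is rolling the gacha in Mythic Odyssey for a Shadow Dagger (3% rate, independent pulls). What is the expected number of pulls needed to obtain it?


Expected pulls for a geometric distribution = 1/p = 100 / rate%
= 100 / 3
= 33.33

33.33 pulls


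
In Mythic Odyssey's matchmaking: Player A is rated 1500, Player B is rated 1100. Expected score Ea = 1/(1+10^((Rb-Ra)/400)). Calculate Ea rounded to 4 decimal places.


Elo expected score: Ea = 1/(1 + 10^((Rb-Ra)/400))
Rb - Ra = 1100 - 1500 = -400
(Rb-Ra)/400 = -400/400 = -1.0
10^-1.0 = 0.1
Ea = 1/(1 + 0.1) = 1/1.1 = 0.9091

0.9091


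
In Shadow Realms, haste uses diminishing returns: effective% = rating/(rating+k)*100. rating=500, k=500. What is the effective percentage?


effective% = rating / (rating + k) * 100
= 500 / (500 + 500) * 100
= 500 / 1000 * 100
= 0.5 * 100
= 50.00%

50.00%


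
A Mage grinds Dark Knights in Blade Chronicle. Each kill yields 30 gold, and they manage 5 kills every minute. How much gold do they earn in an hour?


Gold per minute = 30 * 5 = 150
Gold per hour = 150 * 60 = 9000

9000 gold/hour


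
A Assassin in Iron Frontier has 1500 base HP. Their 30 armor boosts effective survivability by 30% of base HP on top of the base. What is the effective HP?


EHP = 1500 * (1 + 30/100)
= 1500 * (1 + 0.3)
= 1500 * 1.3
= 1950.0

1950.0 EHP


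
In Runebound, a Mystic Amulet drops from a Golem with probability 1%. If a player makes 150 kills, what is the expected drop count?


Expected drops = kills * (drop_rate / 100)
= 150 * (1 / 100)
= 150 * 0.01
= 1.5

1.5 drops


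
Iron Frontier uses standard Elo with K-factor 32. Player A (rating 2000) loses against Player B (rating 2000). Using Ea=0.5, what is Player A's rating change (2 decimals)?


Elo update: delta = K * (S - Ea), where S = 0 (loses)
S - Ea = 0 - 0.5 = -0.5
Rating change = 32 * -0.5
= -16.00

-16.00 rating points


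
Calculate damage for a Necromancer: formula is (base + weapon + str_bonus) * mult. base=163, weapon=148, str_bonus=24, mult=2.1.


Sum base + weapon + str = 163 + 148 + 24 = 335
Multiply by 2.1:
335 * 2.1 = 703.5

703.5 damage


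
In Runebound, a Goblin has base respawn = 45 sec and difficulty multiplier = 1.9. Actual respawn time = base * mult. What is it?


Respawn time = base * multiplier
= 45 * 1.9
= 85.5 seconds

85.5 seconds


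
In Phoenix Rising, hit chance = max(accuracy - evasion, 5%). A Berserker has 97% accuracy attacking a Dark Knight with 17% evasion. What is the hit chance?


accuracy - evasion = 97 - 17 = 80
Apply floor: max(80, 5) = 80
Hit chance = 80%

80%


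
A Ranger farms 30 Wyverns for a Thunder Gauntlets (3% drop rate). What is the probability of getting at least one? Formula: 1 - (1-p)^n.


P(at least one) = 1 - P(none) = 1 - (1-p)^n
p = 3/100 = 0.03
1 - p = 0.97
(1 - p)^30 = 0.97^30 = 0.401007
P(at least one) = 1 - 0.401007 = 0.5990

0.5990


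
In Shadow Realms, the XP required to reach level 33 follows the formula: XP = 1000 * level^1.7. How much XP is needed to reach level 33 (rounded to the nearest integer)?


XP = 1000 * level^1.7
Substitute level = 33:
XP = 1000 * 33^1.7
= 1000 * 381.4817
= 381482

381482 XP


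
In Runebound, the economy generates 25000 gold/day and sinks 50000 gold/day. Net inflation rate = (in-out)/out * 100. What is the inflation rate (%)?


Net gold = 25000 - 50000 = -25000
Inflation rate = net / sunk * 100 = -25000 / 50000 * 100
= -0.5 * 100
= -50.00%

-50.00%


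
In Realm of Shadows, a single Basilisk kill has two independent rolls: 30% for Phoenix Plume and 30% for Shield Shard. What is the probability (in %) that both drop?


For independent events, P(both) = P(A) * P(B)
= 30% * 30%
= 900 / 100 %
= 9.0%

9.0%


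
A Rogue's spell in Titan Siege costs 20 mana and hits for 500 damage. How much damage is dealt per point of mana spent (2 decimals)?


Efficiency = damage / mana
= 500 / 20
= 25.00

25.00 dmg/mana


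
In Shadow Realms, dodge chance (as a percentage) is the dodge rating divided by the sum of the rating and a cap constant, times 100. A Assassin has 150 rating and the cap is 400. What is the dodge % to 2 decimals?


dodge% = 150 / (150 + 400) * 100
= 150 / 550 * 100
= 0.272727 * 100
= 27.27%

27.27%


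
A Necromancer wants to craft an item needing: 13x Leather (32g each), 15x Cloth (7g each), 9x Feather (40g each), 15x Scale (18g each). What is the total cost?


Cost breakdown:
  Leather: 13 * 32 = 416
  Cloth: 15 * 7 = 105
  Feather: 9 * 40 = 360
  Scale: 15 * 18 = 270
Total = 416 + 105 + 360 + 270 = 1151

1151 gold


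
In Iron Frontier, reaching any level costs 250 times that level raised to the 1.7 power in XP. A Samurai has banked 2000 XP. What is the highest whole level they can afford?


XP = 250 * level^1.7, so level = (XP / 250)^(1/1.7)
= (2000 / 250)^(1/1.7)
= 8.0^0.5882
= 3.398
Floor: level = 3

level 3


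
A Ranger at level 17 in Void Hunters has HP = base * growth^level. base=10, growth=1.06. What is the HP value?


value = base * growth^level
= 10 * 1.06^17
= 10 * 2.692773
= 26.93

26.93 HP


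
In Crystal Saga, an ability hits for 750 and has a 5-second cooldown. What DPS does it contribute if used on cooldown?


DPS = damage / cooldown
= 750 / 5
= 150.00

150.00 DPS


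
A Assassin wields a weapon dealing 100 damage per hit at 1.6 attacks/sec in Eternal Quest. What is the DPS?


DPS = damage * attack_speed
= 100 * 1.6
= 160.0

160.0 DPS


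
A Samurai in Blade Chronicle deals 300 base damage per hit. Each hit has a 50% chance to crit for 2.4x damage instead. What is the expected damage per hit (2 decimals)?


E[dmg] = base * (1 + crit_chance * (crit_mult - 1))
cc as decimal = 50/100 = 0.5
cm - 1 = 2.4 - 1 = 1.4
Bonus factor = 0.5 * 1.4 = 0.7
Total multiplier = 1 + 0.7 = 1.7
Expected damage = 300 * 1.7 = 510.00

510.00 damage


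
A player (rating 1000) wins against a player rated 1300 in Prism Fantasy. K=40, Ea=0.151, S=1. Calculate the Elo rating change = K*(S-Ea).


Elo update: delta = K * (S - Ea), where S = 1 (wins)
S - Ea = 1 - 0.151 = 0.849
Rating change = 40 * 0.849
= 33.96

33.96 rating points


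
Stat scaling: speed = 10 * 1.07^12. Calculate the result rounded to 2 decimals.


value = base * growth^level
= 10 * 1.07^12
= 10 * 2.252192
= 22.52

22.52 speed


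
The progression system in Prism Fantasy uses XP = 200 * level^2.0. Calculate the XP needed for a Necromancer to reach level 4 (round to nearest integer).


XP = 200 * level^2.0
Substitute level = 4:
XP = 200 * 4^2.0
= 200 * 16.0
= 3200

3200 XP


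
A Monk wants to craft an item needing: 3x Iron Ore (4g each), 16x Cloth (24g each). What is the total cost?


Cost breakdown:
  Iron Ore: 3 * 4 = 12
  Cloth: 16 * 24 = 384
Total = 12 + 384 = 396

396 gold


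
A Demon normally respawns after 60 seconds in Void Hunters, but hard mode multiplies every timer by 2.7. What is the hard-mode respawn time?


Respawn time = base * multiplier
= 60 * 2.7
= 162.0 seconds

162.0 seconds


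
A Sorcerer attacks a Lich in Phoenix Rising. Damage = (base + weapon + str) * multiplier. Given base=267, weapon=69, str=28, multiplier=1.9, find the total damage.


Sum base + weapon + str = 267 + 69 + 28 = 364
Multiply by 1.9:
364 * 1.9 = 691.6

691.6 damage


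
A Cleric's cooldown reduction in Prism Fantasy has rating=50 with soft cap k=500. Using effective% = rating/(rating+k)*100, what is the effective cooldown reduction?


effective% = rating / (rating + k) * 100
= 50 / (50 + 500) * 100
= 50 / 550 * 100
= 0.090909 * 100
= 9.09%

9.09%


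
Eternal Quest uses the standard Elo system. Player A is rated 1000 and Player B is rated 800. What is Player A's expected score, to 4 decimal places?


Elo expected score: Ea = 1/(1 + 10^((Rb-Ra)/400))
Rb - Ra = 800 - 1000 = -200
(Rb-Ra)/400 = -200/400 = -0.5
10^-0.5 = 0.316228
Ea = 1/(1 + 0.316228) = 1/1.316228 = 0.7597

0.7597


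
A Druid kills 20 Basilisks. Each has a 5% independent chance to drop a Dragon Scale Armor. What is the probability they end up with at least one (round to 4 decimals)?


P(at least one) = 1 - P(none) = 1 - (1-p)^n
p = 5/100 = 0.05
1 - p = 0.95
(1 - p)^20 = 0.95^20 = 0.358486
P(at least one) = 1 - 0.358486 = 0.6415

0.6415


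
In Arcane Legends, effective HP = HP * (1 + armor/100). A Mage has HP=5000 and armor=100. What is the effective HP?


EHP = 5000 * (1 + 100/100)
= 5000 * (1 + 1.0)
= 5000 * 2.0
= 10000.0

10000.0 EHP


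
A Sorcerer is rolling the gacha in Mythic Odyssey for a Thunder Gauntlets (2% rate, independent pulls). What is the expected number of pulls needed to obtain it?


Expected pulls for a geometric distribution = 1/p = 100 / rate%
= 100 / 2
= 50.0

50.0 pulls


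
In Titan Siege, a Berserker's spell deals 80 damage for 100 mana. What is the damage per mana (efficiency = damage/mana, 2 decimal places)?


Efficiency = damage / mana
= 80 / 100
= 0.80

0.80 dmg/mana


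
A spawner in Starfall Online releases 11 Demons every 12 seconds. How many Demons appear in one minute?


Spawns per minute = count * (60 / interval)
= 11 * (60 / 12)
= 11 * 5.0
= 55.0

55.0 per minute


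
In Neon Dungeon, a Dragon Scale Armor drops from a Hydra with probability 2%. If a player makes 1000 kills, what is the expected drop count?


Expected drops = kills * (drop_rate / 100)
= 1000 * (2 / 100)
= 1000 * 0.02
= 20.0

20.0 drops


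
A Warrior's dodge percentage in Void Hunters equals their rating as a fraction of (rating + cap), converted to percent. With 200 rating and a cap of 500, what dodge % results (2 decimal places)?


dodge% = 200 / (200 + 500) * 100
= 200 / 700 * 100
= 0.285714 * 100
= 28.57%

28.57%


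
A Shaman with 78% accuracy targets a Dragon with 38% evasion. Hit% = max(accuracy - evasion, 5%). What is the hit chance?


accuracy - evasion = 78 - 38 = 40
Apply floor: max(40, 5) = 40
Hit chance = 40%

40%


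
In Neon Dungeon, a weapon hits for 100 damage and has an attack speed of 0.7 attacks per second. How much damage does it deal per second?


DPS = damage * attack_speed
= 100 * 0.7
= 70.0

70.0 DPS


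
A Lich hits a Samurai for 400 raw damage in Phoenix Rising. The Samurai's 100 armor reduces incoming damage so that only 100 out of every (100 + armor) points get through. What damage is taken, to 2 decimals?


actual = 400 * 100 / (100 + 100)
= 400 * 100 / 200
= 40000 / 200
= 200.00

200.00 damage


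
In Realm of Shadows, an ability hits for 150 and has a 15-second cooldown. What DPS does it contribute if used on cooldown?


DPS = damage / cooldown
= 150 / 15
= 10.00

10.00 DPS


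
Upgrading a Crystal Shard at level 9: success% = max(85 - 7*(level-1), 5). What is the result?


raw_rate = 85 - 7 * (9 - 1)
= 85 - 7 * 8
= 85 - 56
= 29
Apply floor: max(29, 5) = 29%

29%


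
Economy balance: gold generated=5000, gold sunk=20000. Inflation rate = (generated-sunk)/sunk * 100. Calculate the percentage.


Net gold = 5000 - 20000 = -15000
Inflation rate = net / sunk * 100 = -15000 / 20000 * 100
= -0.75 * 100
= -75.00%

-75.00%


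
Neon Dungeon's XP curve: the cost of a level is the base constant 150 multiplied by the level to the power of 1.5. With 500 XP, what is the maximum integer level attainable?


XP = 150 * level^1.5, so level = (XP / 150)^(1/1.5)
= (500 / 150)^(1/1.5)
= 3.3333^0.6667
= 2.2314
Floor: level = 2

level 2


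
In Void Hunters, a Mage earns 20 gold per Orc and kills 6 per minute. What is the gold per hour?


Gold per minute = 20 * 6 = 120
Gold per hour = 120 * 60 = 7200

7200 gold/hour


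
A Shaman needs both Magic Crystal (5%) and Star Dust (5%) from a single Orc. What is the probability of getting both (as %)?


For independent events, P(both) = P(A) * P(B)
= 5% * 5%
= 25 / 100 %
= 0.25%

0.25%


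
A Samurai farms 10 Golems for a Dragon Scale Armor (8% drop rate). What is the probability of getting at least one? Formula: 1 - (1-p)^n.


P(at least one) = 1 - P(none) = 1 - (1-p)^n
p = 8/100 = 0.08
1 - p = 0.92
(1 - p)^10 = 0.92^10 = 0.434388
P(at least one) = 1 - 0.434388 = 0.5656

0.5656


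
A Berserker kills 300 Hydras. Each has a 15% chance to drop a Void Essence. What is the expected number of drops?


Expected drops = kills * (drop_rate / 100)
= 300 * (15 / 100)
= 300 * 0.15
= 45.0

45.0 drops


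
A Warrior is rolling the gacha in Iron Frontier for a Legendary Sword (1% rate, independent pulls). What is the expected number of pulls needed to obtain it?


Expected pulls for a geometric distribution = 1/p = 100 / rate%
= 100 / 1
= 100.0

100.0 pulls


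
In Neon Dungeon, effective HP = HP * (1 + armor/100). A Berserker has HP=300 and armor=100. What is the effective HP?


EHP = 300 * (1 + 100/100)
= 300 * (1 + 1.0)
= 300 * 2.0
= 600.0

600.0 EHP


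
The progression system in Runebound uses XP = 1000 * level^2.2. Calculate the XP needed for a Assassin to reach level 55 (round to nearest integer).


XP = 1000 * level^2.2
Substitute level = 55:
XP = 1000 * 55^2.2
= 1000 * 6742.1423
= 6742142

6742142 XP


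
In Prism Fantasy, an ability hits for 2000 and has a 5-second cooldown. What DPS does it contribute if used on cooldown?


DPS = damage / cooldown
= 2000 / 5
= 400.00

400.00 DPS


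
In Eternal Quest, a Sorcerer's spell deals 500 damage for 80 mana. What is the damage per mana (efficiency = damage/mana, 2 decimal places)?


Efficiency = damage / mana
= 500 / 80
= 6.25

6.25 dmg/mana


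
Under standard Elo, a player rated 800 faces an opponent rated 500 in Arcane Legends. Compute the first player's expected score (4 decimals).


Elo expected score: Ea = 1/(1 + 10^((Rb-Ra)/400))
Rb - Ra = 500 - 800 = -300
(Rb-Ra)/400 = -300/400 = -0.75
10^-0.75 = 0.177828
Ea = 1/(1 + 0.177828) = 1/1.177828 = 0.8490

0.8490


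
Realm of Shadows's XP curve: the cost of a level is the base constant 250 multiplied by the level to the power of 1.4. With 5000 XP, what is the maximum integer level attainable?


XP = 250 * level^1.4, so level = (XP / 250)^(1/1.4)
= (5000 / 250)^(1/1.4)
= 20.0^0.7143
= 8.4978
Floor: level = 8

level 8
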